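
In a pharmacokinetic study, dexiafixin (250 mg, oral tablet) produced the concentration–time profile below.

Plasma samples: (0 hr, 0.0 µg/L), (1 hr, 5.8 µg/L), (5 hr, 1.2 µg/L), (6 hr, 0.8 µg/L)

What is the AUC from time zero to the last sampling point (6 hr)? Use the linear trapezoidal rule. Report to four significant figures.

Trapezoidal AUC_0→6:
  [0→1]: (0.0+5.8)/2 × 1 = 2.9
  [1→5]: (5.8+1.2)/2 × 4 = 14.0
  [5→6]: (1.2+0.8)/2 × 1 = 1.0
  Sum = 17.9 µg/L·hr

AUC = 17.90 µg/L·hr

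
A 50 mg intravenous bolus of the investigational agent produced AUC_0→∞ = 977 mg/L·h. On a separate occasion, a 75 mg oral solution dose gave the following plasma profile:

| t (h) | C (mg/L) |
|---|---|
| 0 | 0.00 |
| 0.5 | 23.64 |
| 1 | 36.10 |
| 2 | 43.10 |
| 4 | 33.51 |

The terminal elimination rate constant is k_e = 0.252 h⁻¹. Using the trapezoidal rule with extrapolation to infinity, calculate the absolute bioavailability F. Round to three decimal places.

Trapezoidal AUC_0→4 (oral solution):
  [0→0.5]: (0.00+23.64)/2 × 0.5 = 5.91
  [0.5→1]: (23.64+36.10)/2 × 0.5 = 14.935
  [1→2]: (36.10+43.10)/2 × 1 = 39.6
  [2→4]: (43.10+33.51)/2 × 2 = 76.61
  Sum = 137.055 mg/L·h
Tail: C_last/k_e = 33.51/0.252 = 132.976
AUC_0→∞ (oral solution) = 137.055 + 132.976 = 270.031 mg/L·h
F = (AUC_ev/D_ev)/(AUC_iv/D_iv) = (270.031/75)/(977/50) = 3.60041/19.54 = 0.1843

F = 0.184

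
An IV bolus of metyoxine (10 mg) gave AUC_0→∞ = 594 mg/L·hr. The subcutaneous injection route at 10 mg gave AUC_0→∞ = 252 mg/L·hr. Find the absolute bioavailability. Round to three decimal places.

F = 0.424

F = (AUC_ev / D_ev) / (AUC_iv / D_iv)
  = (252/10) / (594/10)
  = 25.2 / 59.4 = 0.4242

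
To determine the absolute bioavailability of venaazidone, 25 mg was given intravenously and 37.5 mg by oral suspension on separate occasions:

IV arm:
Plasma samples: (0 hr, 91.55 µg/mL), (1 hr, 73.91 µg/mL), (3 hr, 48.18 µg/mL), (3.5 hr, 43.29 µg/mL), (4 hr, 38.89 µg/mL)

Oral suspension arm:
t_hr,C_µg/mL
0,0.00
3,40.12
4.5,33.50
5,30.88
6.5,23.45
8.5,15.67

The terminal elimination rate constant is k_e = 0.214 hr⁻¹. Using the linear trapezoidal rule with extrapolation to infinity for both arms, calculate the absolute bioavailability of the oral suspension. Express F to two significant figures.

F = 0.44

Trapezoidal AUC_0→4 (IV):
  [0→1]: (91.55+73.91)/2 × 1 = 82.73
  [1→3]: (73.91+48.18)/2 × 2 = 122.09
  [3→3.5]: (48.18+43.29)/2 × 0.5 = 22.8675
  [3.5→4]: (43.29+38.89)/2 × 0.5 = 20.545
  Sum = 248.2325 µg/mL·hr
IV tail: 38.89/0.214 = 181.729; AUC_iv,0→∞ = 248.2325 + 181.729 = 429.9615 µg/mL·hr
Trapezoidal AUC_0→8.5 (oral suspension):
  [0→3]: (0.00+40.12)/2 × 3 = 60.18
  [3→4.5]: (40.12+33.50)/2 × 1.5 = 55.215
  [4.5→5]: (33.50+30.88)/2 × 0.5 = 16.095
  [5→6.5]: (30.88+23.45)/2 × 1.5 = 40.7475
  [6.5→8.5]: (23.45+15.67)/2 × 2 = 39.12
  Sum = 211.3575 µg/mL·hr
oral suspension tail: 15.67/0.214 = 73.224; AUC_ev,0→∞ = 211.3575 + 73.224 = 284.5815 µg/mL·hr
F = (AUC_ev/D_ev)/(AUC_iv/D_iv) = (284.5815/37.5)/(429.9615/25) = 7.58884/17.19846 = 0.4413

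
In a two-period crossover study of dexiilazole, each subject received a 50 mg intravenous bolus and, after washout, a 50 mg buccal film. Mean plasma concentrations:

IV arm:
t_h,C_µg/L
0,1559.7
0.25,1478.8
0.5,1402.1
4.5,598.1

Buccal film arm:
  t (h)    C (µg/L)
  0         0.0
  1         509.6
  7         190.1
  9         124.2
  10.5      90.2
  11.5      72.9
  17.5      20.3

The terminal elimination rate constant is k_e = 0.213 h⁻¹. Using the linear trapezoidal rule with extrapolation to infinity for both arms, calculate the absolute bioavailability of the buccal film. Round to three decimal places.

F = 0.435

Trapezoidal AUC_0→4.5 (IV):
  [0→0.25]: (1559.7+1478.8)/2 × 0.25 = 379.8125
  [0.25→0.5]: (1478.8+1402.1)/2 × 0.25 = 360.1125
  [0.5→4.5]: (1402.1+598.1)/2 × 4 = 4000.4
  Sum = 4740.325 µg/L·h
IV tail: 598.1/0.213 = 2807.981; AUC_iv,0→∞ = 4740.325 + 2807.981 = 7548.306 µg/L·h
Trapezoidal AUC_0→17.5 (buccal film):
  [0→1]: (0.0+509.6)/2 × 1 = 254.8
  [1→7]: (509.6+190.1)/2 × 6 = 2099.1
  [7→9]: (190.1+124.2)/2 × 2 = 314.3
  [9→10.5]: (124.2+90.2)/2 × 1.5 = 160.8
  [10.5→11.5]: (90.2+72.9)/2 × 1 = 81.55
  [11.5→17.5]: (72.9+20.3)/2 × 6 = 279.6
  Sum = 3190.15 µg/L·h
buccal film tail: 20.3/0.213 = 95.305; AUC_ev,0→∞ = 3190.15 + 95.305 = 3285.455 µg/L·h
F = (AUC_ev/D_ev)/(AUC_iv/D_iv) = (3285.455/50)/(7548.306/50) = 65.7091/150.96612 = 0.4353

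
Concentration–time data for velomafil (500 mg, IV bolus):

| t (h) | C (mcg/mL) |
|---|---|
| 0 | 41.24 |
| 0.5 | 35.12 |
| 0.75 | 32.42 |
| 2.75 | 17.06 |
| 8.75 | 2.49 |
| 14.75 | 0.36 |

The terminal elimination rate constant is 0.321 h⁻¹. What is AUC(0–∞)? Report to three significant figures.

Trapezoidal AUC_0→14.75:
  [0→0.5]: (41.24+35.12)/2 × 0.5 = 19.09
  [0.5→0.75]: (35.12+32.42)/2 × 0.25 = 8.4425
  [0.75→2.75]: (32.42+17.06)/2 × 2 = 49.48
  [2.75→8.75]: (17.06+2.49)/2 × 6 = 58.65
  [8.75→14.75]: (2.49+0.36)/2 × 6 = 8.55
  Sum = 144.2125 mcg/mL·h
Extrapolated tail: C_last / k_e = 0.36 / 0.321 = 1.121
AUC_0→∞ = 144.2125 + 1.121 = 145.3335 mcg/mL·h

AUC = 145 mcg/mL·h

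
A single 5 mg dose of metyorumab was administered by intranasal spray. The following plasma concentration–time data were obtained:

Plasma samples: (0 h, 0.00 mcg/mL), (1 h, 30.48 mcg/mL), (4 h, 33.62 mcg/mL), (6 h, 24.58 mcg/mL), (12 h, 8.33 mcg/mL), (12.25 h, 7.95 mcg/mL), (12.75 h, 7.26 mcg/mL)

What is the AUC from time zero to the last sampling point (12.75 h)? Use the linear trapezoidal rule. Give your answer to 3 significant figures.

AUC = 274 mcg/mL·h

Trapezoidal AUC_0→12.75:
  [0→1]: (0.00+30.48)/2 × 1 = 15.24
  [1→4]: (30.48+33.62)/2 × 3 = 96.15
  [4→6]: (33.62+24.58)/2 × 2 = 58.2
  [6→12]: (24.58+8.33)/2 × 6 = 98.73
  [12→12.25]: (8.33+7.95)/2 × 0.25 = 2.035
  [12.25→12.75]: (7.95+7.26)/2 × 0.5 = 3.8025
  Sum = 274.1575 mcg/mL·h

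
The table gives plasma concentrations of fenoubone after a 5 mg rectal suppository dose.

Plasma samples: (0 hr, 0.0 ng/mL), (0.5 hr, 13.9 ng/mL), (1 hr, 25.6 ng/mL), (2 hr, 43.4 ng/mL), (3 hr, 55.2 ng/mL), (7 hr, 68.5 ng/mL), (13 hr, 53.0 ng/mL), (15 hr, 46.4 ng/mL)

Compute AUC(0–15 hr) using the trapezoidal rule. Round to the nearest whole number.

Trapezoidal AUC_0→15:
  [0→0.5]: (0.0+13.9)/2 × 0.5 = 3.475
  [0.5→1]: (13.9+25.6)/2 × 0.5 = 9.875
  [1→2]: (25.6+43.4)/2 × 1 = 34.5
  [2→3]: (43.4+55.2)/2 × 1 = 49.3
  [3→7]: (55.2+68.5)/2 × 4 = 247.4
  [7→13]: (68.5+53.0)/2 × 6 = 364.5
  [13→15]: (53.0+46.4)/2 × 2 = 99.4
  Sum = 808.45 ng/mL·hr

AUC = 808 ng/mL·hr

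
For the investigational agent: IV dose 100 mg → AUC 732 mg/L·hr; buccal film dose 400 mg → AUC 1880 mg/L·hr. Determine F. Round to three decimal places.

F = (AUC_ev / D_ev) / (AUC_iv / D_iv)
  = (1880/400) / (732/100)
  = 4.7 / 7.32 = 0.6421

F = 0.642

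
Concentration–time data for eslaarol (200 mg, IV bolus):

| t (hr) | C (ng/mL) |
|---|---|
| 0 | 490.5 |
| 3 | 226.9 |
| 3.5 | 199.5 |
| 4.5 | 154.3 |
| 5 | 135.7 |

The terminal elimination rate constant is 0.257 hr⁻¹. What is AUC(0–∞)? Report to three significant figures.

Trapezoidal AUC_0→5:
  [0→3]: (490.5+226.9)/2 × 3 = 1076.1
  [3→3.5]: (226.9+199.5)/2 × 0.5 = 106.6
  [3.5→4.5]: (199.5+154.3)/2 × 1 = 176.9
  [4.5→5]: (154.3+135.7)/2 × 0.5 = 72.5
  Sum = 1432.1 ng/mL·hr
Extrapolated tail: C_last / k_e = 135.7 / 0.257 = 528.016
AUC_0→∞ = 1432.1 + 528.016 = 1960.116 ng/mL·hr

AUC = 1960 ng/mL·hr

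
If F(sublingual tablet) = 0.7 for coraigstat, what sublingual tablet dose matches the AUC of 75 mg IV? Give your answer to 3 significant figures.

D_sublingual = 107 mg

For equal systemic exposure: F × D_ev = D_iv
D_ev = D_iv / F = 75 / 0.7 = 107.143 mg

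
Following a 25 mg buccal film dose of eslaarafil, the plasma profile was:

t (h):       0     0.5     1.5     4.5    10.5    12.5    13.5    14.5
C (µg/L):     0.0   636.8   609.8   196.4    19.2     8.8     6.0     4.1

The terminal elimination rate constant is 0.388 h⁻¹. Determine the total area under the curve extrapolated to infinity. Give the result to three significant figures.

AUC = 2690 µg/L·h

Trapezoidal AUC_0→14.5:
  [0→0.5]: (0.0+636.8)/2 × 0.5 = 159.2
  [0.5→1.5]: (636.8+609.8)/2 × 1 = 623.3
  [1.5→4.5]: (609.8+196.4)/2 × 3 = 1209.3
  [4.5→10.5]: (196.4+19.2)/2 × 6 = 646.8
  [10.5→12.5]: (19.2+8.8)/2 × 2 = 28.0
  [12.5→13.5]: (8.8+6.0)/2 × 1 = 7.4
  [13.5→14.5]: (6.0+4.1)/2 × 1 = 5.05
  Sum = 2679.05 µg/L·h
Extrapolated tail: C_last / k_e = 4.1 / 0.388 = 10.567
AUC_0→∞ = 2679.05 + 10.567 = 2689.617 µg/L·h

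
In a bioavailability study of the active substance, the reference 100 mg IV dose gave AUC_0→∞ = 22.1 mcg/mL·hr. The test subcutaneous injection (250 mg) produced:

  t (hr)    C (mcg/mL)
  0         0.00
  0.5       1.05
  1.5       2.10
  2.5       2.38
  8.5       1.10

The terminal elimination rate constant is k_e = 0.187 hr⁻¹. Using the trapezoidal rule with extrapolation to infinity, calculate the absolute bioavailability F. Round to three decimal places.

F = 0.369

Trapezoidal AUC_0→8.5 (subcutaneous injection):
  [0→0.5]: (0.00+1.05)/2 × 0.5 = 0.2625
  [0.5→1.5]: (1.05+2.10)/2 × 1 = 1.575
  [1.5→2.5]: (2.10+2.38)/2 × 1 = 2.24
  [2.5→8.5]: (2.38+1.10)/2 × 6 = 10.44
  Sum = 14.5175 mcg/mL·hr
Tail: C_last/k_e = 1.10/0.187 = 5.882
AUC_0→∞ (subcutaneous injection) = 14.5175 + 5.882 = 20.3995 mcg/mL·hr
F = (AUC_ev/D_ev)/(AUC_iv/D_iv) = (20.3995/250)/(22.1/100) = 0.081598/0.221 = 0.3692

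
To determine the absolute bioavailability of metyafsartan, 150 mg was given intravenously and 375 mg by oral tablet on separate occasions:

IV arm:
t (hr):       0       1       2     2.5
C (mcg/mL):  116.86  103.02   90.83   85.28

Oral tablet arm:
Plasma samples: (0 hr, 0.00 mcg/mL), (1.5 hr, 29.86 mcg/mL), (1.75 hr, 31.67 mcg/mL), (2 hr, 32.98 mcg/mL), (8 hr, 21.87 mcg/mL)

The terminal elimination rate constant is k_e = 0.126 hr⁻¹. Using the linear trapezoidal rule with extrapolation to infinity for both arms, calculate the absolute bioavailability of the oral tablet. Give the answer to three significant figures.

Trapezoidal AUC_0→2.5 (IV):
  [0→1]: (116.86+103.02)/2 × 1 = 109.94
  [1→2]: (103.02+90.83)/2 × 1 = 96.925
  [2→2.5]: (90.83+85.28)/2 × 0.5 = 44.0275
  Sum = 250.8925 mcg/mL·hr
IV tail: 85.28/0.126 = 676.825; AUC_iv,0→∞ = 250.8925 + 676.825 = 927.7175 mcg/mL·hr
Trapezoidal AUC_0→8 (oral tablet):
  [0→1.5]: (0.00+29.86)/2 × 1.5 = 22.395
  [1.5→1.75]: (29.86+31.67)/2 × 0.25 = 7.69125
  [1.75→2]: (31.67+32.98)/2 × 0.25 = 8.08125
  [2→8]: (32.98+21.87)/2 × 6 = 164.55
  Sum = 202.7175 mcg/mL·hr
oral tablet tail: 21.87/0.126 = 173.571; AUC_ev,0→∞ = 202.7175 + 173.571 = 376.2885 mcg/mL·hr
F = (AUC_ev/D_ev)/(AUC_iv/D_iv) = (376.2885/375)/(927.7175/150) = 1.003436/6.18478 = 0.1622

F = 0.162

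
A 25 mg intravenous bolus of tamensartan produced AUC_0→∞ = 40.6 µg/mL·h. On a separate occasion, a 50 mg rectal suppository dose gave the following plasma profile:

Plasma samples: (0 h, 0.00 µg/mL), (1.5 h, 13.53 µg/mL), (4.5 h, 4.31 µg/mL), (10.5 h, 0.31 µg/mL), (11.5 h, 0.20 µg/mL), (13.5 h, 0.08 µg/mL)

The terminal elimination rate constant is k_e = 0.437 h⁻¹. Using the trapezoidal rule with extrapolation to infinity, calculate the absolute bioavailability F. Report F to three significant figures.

F = 0.634

Trapezoidal AUC_0→13.5 (rectal suppository):
  [0→1.5]: (0.00+13.53)/2 × 1.5 = 10.1475
  [1.5→4.5]: (13.53+4.31)/2 × 3 = 26.76
  [4.5→10.5]: (4.31+0.31)/2 × 6 = 13.86
  [10.5→11.5]: (0.31+0.20)/2 × 1 = 0.255
  [11.5→13.5]: (0.20+0.08)/2 × 2 = 0.28
  Sum = 51.3025 µg/mL·h
Tail: C_last/k_e = 0.08/0.437 = 0.183
AUC_0→∞ (rectal suppository) = 51.3025 + 0.183 = 51.4855 µg/mL·h
F = (AUC_ev/D_ev)/(AUC_iv/D_iv) = (51.4855/50)/(40.6/25) = 1.02971/1.624 = 0.6341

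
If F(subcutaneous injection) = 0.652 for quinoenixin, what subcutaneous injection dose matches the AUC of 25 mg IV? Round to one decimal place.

D_subcutaneous = 38.3 mg

For equal systemic exposure: F × D_ev = D_iv
D_ev = D_iv / F = 25 / 0.652 = 38.3436 mg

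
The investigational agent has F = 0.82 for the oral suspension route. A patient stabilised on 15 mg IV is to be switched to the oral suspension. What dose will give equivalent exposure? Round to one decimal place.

For equal systemic exposure: F × D_ev = D_iv
D_ev = D_iv / F = 15 / 0.82 = 18.2927 mg

D_oral = 18.3 mg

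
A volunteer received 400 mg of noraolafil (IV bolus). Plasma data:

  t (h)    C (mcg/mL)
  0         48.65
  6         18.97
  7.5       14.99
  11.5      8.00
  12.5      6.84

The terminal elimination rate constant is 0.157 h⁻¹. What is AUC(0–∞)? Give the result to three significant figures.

Trapezoidal AUC_0→12.5:
  [0→6]: (48.65+18.97)/2 × 6 = 202.86
  [6→7.5]: (18.97+14.99)/2 × 1.5 = 25.47
  [7.5→11.5]: (14.99+8.00)/2 × 4 = 45.98
  [11.5→12.5]: (8.00+6.84)/2 × 1 = 7.42
  Sum = 281.73 mcg/mL·h
Extrapolated tail: C_last / k_e = 6.84 / 0.157 = 43.567
AUC_0→∞ = 281.73 + 43.567 = 325.297 mcg/mL·h

AUC = 325 mcg/mL·h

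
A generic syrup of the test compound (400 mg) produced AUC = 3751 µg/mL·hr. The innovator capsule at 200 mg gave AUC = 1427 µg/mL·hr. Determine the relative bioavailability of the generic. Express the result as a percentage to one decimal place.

F_rel = 131.4%

F_rel = (AUC_test/D_test) / (AUC_ref/D_ref)
      = (3751/400) / (1427/200)
      = 9.3775 / 7.135 = 1.3143 = 131.43%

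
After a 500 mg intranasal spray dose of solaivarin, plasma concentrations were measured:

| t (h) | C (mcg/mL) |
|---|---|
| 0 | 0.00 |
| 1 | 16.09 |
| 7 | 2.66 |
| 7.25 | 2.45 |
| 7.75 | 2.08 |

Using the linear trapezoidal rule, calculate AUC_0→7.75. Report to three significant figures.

AUC = 66.1 mcg/mL·h

Trapezoidal AUC_0→7.75:
  [0→1]: (0.00+16.09)/2 × 1 = 8.045
  [1→7]: (16.09+2.66)/2 × 6 = 56.25
  [7→7.25]: (2.66+2.45)/2 × 0.25 = 0.63875
  [7.25→7.75]: (2.45+2.08)/2 × 0.5 = 1.1325
  Sum = 66.06625 mcg/mL·h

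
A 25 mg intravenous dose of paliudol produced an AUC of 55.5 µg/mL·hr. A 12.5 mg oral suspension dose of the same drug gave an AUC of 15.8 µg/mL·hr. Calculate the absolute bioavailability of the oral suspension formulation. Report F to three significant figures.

F = (AUC_ev / D_ev) / (AUC_iv / D_iv)
  = (15.8/12.5) / (55.5/25)
  = 1.264 / 2.22 = 0.5694

F = 0.569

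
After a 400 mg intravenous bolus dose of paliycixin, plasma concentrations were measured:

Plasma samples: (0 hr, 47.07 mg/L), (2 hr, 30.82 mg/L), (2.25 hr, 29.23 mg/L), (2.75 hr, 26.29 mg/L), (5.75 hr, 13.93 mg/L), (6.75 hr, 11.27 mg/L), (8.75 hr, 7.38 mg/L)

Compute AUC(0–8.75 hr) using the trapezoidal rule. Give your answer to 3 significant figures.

AUC = 191 mg/L·hr

Trapezoidal AUC_0→8.75:
  [0→2]: (47.07+30.82)/2 × 2 = 77.89
  [2→2.25]: (30.82+29.23)/2 × 0.25 = 7.50625
  [2.25→2.75]: (29.23+26.29)/2 × 0.5 = 13.88
  [2.75→5.75]: (26.29+13.93)/2 × 3 = 60.33
  [5.75→6.75]: (13.93+11.27)/2 × 1 = 12.6
  [6.75→8.75]: (11.27+7.38)/2 × 2 = 18.65
  Sum = 190.85625 mg/L·hr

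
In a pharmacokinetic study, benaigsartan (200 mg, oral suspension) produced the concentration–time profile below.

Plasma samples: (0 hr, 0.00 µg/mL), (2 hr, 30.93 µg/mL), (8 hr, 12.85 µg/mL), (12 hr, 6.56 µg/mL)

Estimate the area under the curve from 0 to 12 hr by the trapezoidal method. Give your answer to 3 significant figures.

Trapezoidal AUC_0→12:
  [0→2]: (0.00+30.93)/2 × 2 = 30.93
  [2→8]: (30.93+12.85)/2 × 6 = 131.34
  [8→12]: (12.85+6.56)/2 × 4 = 38.82
  Sum = 201.09 µg/mL·hr

AUC = 201 µg/mL·hr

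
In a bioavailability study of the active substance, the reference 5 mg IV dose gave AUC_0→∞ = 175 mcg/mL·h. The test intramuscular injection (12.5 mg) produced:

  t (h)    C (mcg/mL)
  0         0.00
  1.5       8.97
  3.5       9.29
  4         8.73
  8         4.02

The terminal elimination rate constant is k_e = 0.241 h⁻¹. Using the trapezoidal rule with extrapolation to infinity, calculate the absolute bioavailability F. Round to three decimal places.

F = 0.164

Trapezoidal AUC_0→8 (intramuscular injection):
  [0→1.5]: (0.00+8.97)/2 × 1.5 = 6.7275
  [1.5→3.5]: (8.97+9.29)/2 × 2 = 18.26
  [3.5→4]: (9.29+8.73)/2 × 0.5 = 4.505
  [4→8]: (8.73+4.02)/2 × 4 = 25.5
  Sum = 54.9925 mcg/mL·h
Tail: C_last/k_e = 4.02/0.241 = 16.680
AUC_0→∞ (intramuscular injection) = 54.9925 + 16.680 = 71.6725 mcg/mL·h
F = (AUC_ev/D_ev)/(AUC_iv/D_iv) = (71.6725/12.5)/(175/5) = 5.7338/35 = 0.1638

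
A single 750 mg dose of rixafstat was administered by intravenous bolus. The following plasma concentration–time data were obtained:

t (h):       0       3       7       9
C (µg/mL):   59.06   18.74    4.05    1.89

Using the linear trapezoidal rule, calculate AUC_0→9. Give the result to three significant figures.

Trapezoidal AUC_0→9:
  [0→3]: (59.06+18.74)/2 × 3 = 116.7
  [3→7]: (18.74+4.05)/2 × 4 = 45.58
  [7→9]: (4.05+1.89)/2 × 2 = 5.94
  Sum = 168.22 µg/mL·h

AUC = 168 µg/mL·h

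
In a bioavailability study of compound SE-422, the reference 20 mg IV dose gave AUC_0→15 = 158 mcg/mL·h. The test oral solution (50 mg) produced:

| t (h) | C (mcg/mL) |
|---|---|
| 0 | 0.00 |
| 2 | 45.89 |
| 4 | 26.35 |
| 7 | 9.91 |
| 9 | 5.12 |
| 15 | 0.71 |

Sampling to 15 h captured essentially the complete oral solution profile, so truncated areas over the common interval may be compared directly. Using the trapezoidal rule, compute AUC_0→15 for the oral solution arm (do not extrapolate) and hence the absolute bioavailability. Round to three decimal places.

F = 0.519

Trapezoidal AUC_0→15 (oral solution):
  [0→2]: (0.00+45.89)/2 × 2 = 45.89
  [2→4]: (45.89+26.35)/2 × 2 = 72.24
  [4→7]: (26.35+9.91)/2 × 3 = 54.39
  [7→9]: (9.91+5.12)/2 × 2 = 15.03
  [9→15]: (5.12+0.71)/2 × 6 = 17.49
  Sum = 205.04 mcg/mL·h
F = (AUC_ev/D_ev)/(AUC_iv/D_iv) = (205.04/50)/(158/20) = 4.1008/7.9 = 0.5191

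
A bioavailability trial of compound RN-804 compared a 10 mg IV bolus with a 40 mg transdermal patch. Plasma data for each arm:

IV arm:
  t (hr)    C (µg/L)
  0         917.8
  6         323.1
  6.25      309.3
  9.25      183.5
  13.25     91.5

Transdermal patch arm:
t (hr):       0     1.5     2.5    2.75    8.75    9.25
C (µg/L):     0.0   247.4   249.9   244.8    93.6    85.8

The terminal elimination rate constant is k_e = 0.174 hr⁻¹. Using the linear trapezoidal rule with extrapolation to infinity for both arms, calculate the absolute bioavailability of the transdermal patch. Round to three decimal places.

F = 0.091

Trapezoidal AUC_0→13.25 (IV):
  [0→6]: (917.8+323.1)/2 × 6 = 3722.7
  [6→6.25]: (323.1+309.3)/2 × 0.25 = 79.05
  [6.25→9.25]: (309.3+183.5)/2 × 3 = 739.2
  [9.25→13.25]: (183.5+91.5)/2 × 4 = 550.0
  Sum = 5090.95 µg/L·hr
IV tail: 91.5/0.174 = 525.862; AUC_iv,0→∞ = 5090.95 + 525.862 = 5616.812 µg/L·hr
Trapezoidal AUC_0→9.25 (transdermal patch):
  [0→1.5]: (0.0+247.4)/2 × 1.5 = 185.55
  [1.5→2.5]: (247.4+249.9)/2 × 1 = 248.65
  [2.5→2.75]: (249.9+244.8)/2 × 0.25 = 61.8375
  [2.75→8.75]: (244.8+93.6)/2 × 6 = 1015.2
  [8.75→9.25]: (93.6+85.8)/2 × 0.5 = 44.85
  Sum = 1556.0875 µg/L·hr
transdermal patch tail: 85.8/0.174 = 493.103; AUC_ev,0→∞ = 1556.0875 + 493.103 = 2049.1905 µg/L·hr
F = (AUC_ev/D_ev)/(AUC_iv/D_iv) = (2049.1905/40)/(5616.812/10) = 51.2298/561.6812 = 0.0912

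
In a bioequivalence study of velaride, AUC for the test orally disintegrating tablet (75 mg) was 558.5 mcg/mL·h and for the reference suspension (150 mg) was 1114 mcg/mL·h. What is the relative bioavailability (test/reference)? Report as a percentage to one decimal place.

F_rel = 100.3%

F_rel = (AUC_test/D_test) / (AUC_ref/D_ref)
      = (558.5/75) / (1114/150)
      = 7.44667 / 7.42667 = 1.0027 = 100.27%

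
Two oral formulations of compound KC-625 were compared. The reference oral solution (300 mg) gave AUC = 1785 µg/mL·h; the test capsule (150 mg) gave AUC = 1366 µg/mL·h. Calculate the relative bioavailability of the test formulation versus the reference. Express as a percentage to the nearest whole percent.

F_rel = 153%

F_rel = (AUC_test/D_test) / (AUC_ref/D_ref)
      = (1366/150) / (1785/300)
      = 9.10667 / 5.95 = 1.5305 = 153.05%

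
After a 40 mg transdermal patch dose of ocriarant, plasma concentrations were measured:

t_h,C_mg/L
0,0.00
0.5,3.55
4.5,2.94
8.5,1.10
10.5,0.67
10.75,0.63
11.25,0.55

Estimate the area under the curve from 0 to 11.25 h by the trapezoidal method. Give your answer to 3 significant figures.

Trapezoidal AUC_0→11.25:
  [0→0.5]: (0.00+3.55)/2 × 0.5 = 0.8875
  [0.5→4.5]: (3.55+2.94)/2 × 4 = 12.98
  [4.5→8.5]: (2.94+1.10)/2 × 4 = 8.08
  [8.5→10.5]: (1.10+0.67)/2 × 2 = 1.77
  [10.5→10.75]: (0.67+0.63)/2 × 0.25 = 0.1625
  [10.75→11.25]: (0.63+0.55)/2 × 0.5 = 0.295
  Sum = 24.175 mg/L·h

AUC = 24.2 mg/L·h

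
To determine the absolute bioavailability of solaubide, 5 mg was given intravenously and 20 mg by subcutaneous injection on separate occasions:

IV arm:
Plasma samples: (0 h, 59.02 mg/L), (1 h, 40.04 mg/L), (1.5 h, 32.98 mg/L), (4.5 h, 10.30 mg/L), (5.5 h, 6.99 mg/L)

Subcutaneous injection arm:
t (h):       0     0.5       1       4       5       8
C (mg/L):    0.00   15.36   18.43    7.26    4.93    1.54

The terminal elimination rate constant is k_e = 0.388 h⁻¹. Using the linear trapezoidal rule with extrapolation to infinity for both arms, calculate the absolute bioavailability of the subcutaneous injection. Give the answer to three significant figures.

Trapezoidal AUC_0→5.5 (IV):
  [0→1]: (59.02+40.04)/2 × 1 = 49.53
  [1→1.5]: (40.04+32.98)/2 × 0.5 = 18.255
  [1.5→4.5]: (32.98+10.30)/2 × 3 = 64.92
  [4.5→5.5]: (10.30+6.99)/2 × 1 = 8.645
  Sum = 141.35 mg/L·h
IV tail: 6.99/0.388 = 18.015; AUC_iv,0→∞ = 141.35 + 18.015 = 159.365 mg/L·h
Trapezoidal AUC_0→8 (subcutaneous injection):
  [0→0.5]: (0.00+15.36)/2 × 0.5 = 3.84
  [0.5→1]: (15.36+18.43)/2 × 0.5 = 8.4475
  [1→4]: (18.43+7.26)/2 × 3 = 38.535
  [4→5]: (7.26+4.93)/2 × 1 = 6.095
  [5→8]: (4.93+1.54)/2 × 3 = 9.705
  Sum = 66.6225 mg/L·h
subcutaneous injection tail: 1.54/0.388 = 3.969; AUC_ev,0→∞ = 66.6225 + 3.969 = 70.5915 mg/L·h
F = (AUC_ev/D_ev)/(AUC_iv/D_iv) = (70.5915/20)/(159.365/5) = 3.529575/31.873 = 0.1107

F = 0.111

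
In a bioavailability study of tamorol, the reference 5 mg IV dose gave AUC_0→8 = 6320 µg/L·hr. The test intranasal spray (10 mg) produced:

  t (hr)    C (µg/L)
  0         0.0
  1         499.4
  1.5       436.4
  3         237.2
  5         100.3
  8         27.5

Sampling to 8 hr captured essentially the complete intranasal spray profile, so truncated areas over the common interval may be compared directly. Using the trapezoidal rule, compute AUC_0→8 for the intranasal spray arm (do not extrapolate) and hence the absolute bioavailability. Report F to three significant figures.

F = 0.120

Trapezoidal AUC_0→8 (intranasal spray):
  [0→1]: (0.0+499.4)/2 × 1 = 249.7
  [1→1.5]: (499.4+436.4)/2 × 0.5 = 233.95
  [1.5→3]: (436.4+237.2)/2 × 1.5 = 505.2
  [3→5]: (237.2+100.3)/2 × 2 = 337.5
  [5→8]: (100.3+27.5)/2 × 3 = 191.7
  Sum = 1518.05 µg/L·hr
F = (AUC_ev/D_ev)/(AUC_iv/D_iv) = (1518.05/10)/(6320/5) = 151.805/1264 = 0.1201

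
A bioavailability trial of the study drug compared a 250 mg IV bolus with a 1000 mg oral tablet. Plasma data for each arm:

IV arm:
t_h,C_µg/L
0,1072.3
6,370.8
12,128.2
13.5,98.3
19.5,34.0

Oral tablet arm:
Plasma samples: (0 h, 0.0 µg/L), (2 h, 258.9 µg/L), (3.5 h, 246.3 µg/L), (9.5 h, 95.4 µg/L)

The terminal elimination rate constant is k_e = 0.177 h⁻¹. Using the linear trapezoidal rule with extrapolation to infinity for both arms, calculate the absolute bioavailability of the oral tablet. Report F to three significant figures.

F = 0.0836

Trapezoidal AUC_0→19.5 (IV):
  [0→6]: (1072.3+370.8)/2 × 6 = 4329.3
  [6→12]: (370.8+128.2)/2 × 6 = 1497.0
  [12→13.5]: (128.2+98.3)/2 × 1.5 = 169.875
  [13.5→19.5]: (98.3+34.0)/2 × 6 = 396.9
  Sum = 6393.075 µg/L·h
IV tail: 34.0/0.177 = 192.090; AUC_iv,0→∞ = 6393.075 + 192.090 = 6585.165 µg/L·h
Trapezoidal AUC_0→9.5 (oral tablet):
  [0→2]: (0.0+258.9)/2 × 2 = 258.9
  [2→3.5]: (258.9+246.3)/2 × 1.5 = 378.9
  [3.5→9.5]: (246.3+95.4)/2 × 6 = 1025.1
  Sum = 1662.9 µg/L·h
oral tablet tail: 95.4/0.177 = 538.983; AUC_ev,0→∞ = 1662.9 + 538.983 = 2201.883 µg/L·h
F = (AUC_ev/D_ev)/(AUC_iv/D_iv) = (2201.883/1000)/(6585.165/250) = 2.201883/26.34066 = 0.0836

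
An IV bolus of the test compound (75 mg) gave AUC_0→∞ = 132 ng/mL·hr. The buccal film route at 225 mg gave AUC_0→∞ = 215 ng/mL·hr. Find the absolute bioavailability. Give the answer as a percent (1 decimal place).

F = 54.3%

F = (AUC_ev / D_ev) / (AUC_iv / D_iv)
  = (215/225) / (132/75)
  = 0.955556 / 1.76 = 0.5429
  = 54.29%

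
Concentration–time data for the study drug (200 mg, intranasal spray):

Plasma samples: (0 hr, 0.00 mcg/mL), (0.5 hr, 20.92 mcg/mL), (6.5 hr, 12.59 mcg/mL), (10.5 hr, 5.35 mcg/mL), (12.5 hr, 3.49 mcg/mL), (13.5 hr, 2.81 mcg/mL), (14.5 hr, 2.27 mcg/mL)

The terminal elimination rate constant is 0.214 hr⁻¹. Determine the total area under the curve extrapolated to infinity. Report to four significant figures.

Trapezoidal AUC_0→14.5:
  [0→0.5]: (0.00+20.92)/2 × 0.5 = 5.23
  [0.5→6.5]: (20.92+12.59)/2 × 6 = 100.53
  [6.5→10.5]: (12.59+5.35)/2 × 4 = 35.88
  [10.5→12.5]: (5.35+3.49)/2 × 2 = 8.84
  [12.5→13.5]: (3.49+2.81)/2 × 1 = 3.15
  [13.5→14.5]: (2.81+2.27)/2 × 1 = 2.54
  Sum = 156.17 mcg/mL·hr
Extrapolated tail: C_last / k_e = 2.27 / 0.214 = 10.607
AUC_0→∞ = 156.17 + 10.607 = 166.777 mcg/mL·hr

AUC = 166.8 mcg/mL·hr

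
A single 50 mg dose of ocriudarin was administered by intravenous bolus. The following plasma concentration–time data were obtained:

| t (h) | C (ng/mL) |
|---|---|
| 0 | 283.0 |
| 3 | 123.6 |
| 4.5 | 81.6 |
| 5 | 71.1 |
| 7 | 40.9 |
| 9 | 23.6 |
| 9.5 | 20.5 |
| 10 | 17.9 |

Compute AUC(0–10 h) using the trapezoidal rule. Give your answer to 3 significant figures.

Trapezoidal AUC_0→10:
  [0→3]: (283.0+123.6)/2 × 3 = 609.9
  [3→4.5]: (123.6+81.6)/2 × 1.5 = 153.9
  [4.5→5]: (81.6+71.1)/2 × 0.5 = 38.175
  [5→7]: (71.1+40.9)/2 × 2 = 112.0
  [7→9]: (40.9+23.6)/2 × 2 = 64.5
  [9→9.5]: (23.6+20.5)/2 × 0.5 = 11.025
  [9.5→10]: (20.5+17.9)/2 × 0.5 = 9.6
  Sum = 999.1 ng/mL·h

AUC = 999 ng/mL·h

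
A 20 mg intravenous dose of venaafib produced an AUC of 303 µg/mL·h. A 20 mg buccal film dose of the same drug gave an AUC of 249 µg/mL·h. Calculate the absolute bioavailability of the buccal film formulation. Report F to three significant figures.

F = 0.822

F = (AUC_ev / D_ev) / (AUC_iv / D_iv)
  = (249/20) / (303/20)
  = 12.45 / 15.15 = 0.8218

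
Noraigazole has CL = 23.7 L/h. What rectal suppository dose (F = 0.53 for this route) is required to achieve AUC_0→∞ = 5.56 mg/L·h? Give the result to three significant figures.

Dose = 249 mg

Dose = CL × AUC_0→∞ / F
     = 23.7 × 5.56 / 0.53 = 248.626 mg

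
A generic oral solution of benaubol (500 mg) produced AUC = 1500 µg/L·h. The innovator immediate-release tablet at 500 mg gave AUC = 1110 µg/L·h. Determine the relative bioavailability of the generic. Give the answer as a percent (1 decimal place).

F_rel = 135.1%

F_rel = (AUC_test/D_test) / (AUC_ref/D_ref)
      = (1500/500) / (1110/500)
      = 3 / 2.22 = 1.3514 = 135.14%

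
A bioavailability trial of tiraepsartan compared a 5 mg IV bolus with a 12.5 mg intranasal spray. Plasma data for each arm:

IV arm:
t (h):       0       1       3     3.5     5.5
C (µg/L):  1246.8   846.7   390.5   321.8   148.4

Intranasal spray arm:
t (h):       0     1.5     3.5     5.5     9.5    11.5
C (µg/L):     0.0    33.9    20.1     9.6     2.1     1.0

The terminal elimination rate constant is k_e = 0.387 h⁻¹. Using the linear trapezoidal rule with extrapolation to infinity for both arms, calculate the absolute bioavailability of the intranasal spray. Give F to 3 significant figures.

Trapezoidal AUC_0→5.5 (IV):
  [0→1]: (1246.8+846.7)/2 × 1 = 1046.75
  [1→3]: (846.7+390.5)/2 × 2 = 1237.2
  [3→3.5]: (390.5+321.8)/2 × 0.5 = 178.075
  [3.5→5.5]: (321.8+148.4)/2 × 2 = 470.2
  Sum = 2932.225 µg/L·h
IV tail: 148.4/0.387 = 383.463; AUC_iv,0→∞ = 2932.225 + 383.463 = 3315.688 µg/L·h
Trapezoidal AUC_0→11.5 (intranasal spray):
  [0→1.5]: (0.0+33.9)/2 × 1.5 = 25.425
  [1.5→3.5]: (33.9+20.1)/2 × 2 = 54.0
  [3.5→5.5]: (20.1+9.6)/2 × 2 = 29.7
  [5.5→9.5]: (9.6+2.1)/2 × 4 = 23.4
  [9.5→11.5]: (2.1+1.0)/2 × 2 = 3.1
  Sum = 135.625 µg/L·h
intranasal spray tail: 1.0/0.387 = 2.584; AUC_ev,0→∞ = 135.625 + 2.584 = 138.209 µg/L·h
F = (AUC_ev/D_ev)/(AUC_iv/D_iv) = (138.209/12.5)/(3315.688/5) = 11.05672/663.1376 = 0.0167

F = 0.0167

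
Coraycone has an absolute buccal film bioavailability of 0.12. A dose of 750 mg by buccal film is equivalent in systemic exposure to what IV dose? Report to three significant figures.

Systemic exposure from an extravascular dose = F × D_ev, so the equivalent IV dose is F × D_ev.
D_iv = F × D_ev = 0.12 × 750 = 90 mg

D_iv = 90.0 mg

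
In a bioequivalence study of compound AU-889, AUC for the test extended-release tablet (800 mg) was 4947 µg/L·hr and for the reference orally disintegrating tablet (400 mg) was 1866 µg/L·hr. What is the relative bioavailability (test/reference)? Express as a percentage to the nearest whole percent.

F_rel = (AUC_test/D_test) / (AUC_ref/D_ref)
      = (4947/800) / (1866/400)
      = 6.18375 / 4.665 = 1.3256 = 132.56%

F_rel = 133%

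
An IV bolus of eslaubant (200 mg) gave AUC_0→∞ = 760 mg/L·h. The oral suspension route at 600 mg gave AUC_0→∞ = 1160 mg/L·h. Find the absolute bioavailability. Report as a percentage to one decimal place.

F = 50.9%

F = (AUC_ev / D_ev) / (AUC_iv / D_iv)
  = (1160/600) / (760/200)
  = 1.93333 / 3.8 = 0.5088
  = 50.88%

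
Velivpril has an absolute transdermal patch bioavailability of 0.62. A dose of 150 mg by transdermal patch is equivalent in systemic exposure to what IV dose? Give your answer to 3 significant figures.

D_iv = 93.0 mg

Systemic exposure from an extravascular dose = F × D_ev, so the equivalent IV dose is F × D_ev.
D_iv = F × D_ev = 0.62 × 150 = 93 mg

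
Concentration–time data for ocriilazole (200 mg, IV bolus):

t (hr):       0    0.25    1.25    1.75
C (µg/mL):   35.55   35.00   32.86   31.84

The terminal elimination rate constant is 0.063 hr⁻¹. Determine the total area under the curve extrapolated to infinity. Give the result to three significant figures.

AUC = 564 µg/mL·hr

Trapezoidal AUC_0→1.75:
  [0→0.25]: (35.55+35.00)/2 × 0.25 = 8.81875
  [0.25→1.25]: (35.00+32.86)/2 × 1 = 33.93
  [1.25→1.75]: (32.86+31.84)/2 × 0.5 = 16.175
  Sum = 58.92375 µg/mL·hr
Extrapolated tail: C_last / k_e = 31.84 / 0.063 = 505.397
AUC_0→∞ = 58.92375 + 505.397 = 564.32075 µg/mL·hr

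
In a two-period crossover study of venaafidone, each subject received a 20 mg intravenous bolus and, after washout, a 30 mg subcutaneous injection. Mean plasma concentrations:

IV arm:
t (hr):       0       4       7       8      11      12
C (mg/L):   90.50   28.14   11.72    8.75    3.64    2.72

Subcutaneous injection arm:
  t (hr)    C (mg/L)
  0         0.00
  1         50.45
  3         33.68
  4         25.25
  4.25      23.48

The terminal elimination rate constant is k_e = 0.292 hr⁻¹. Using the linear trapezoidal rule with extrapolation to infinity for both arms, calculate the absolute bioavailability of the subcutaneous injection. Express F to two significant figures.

Trapezoidal AUC_0→12 (IV):
  [0→4]: (90.50+28.14)/2 × 4 = 237.28
  [4→7]: (28.14+11.72)/2 × 3 = 59.79
  [7→8]: (11.72+8.75)/2 × 1 = 10.235
  [8→11]: (8.75+3.64)/2 × 3 = 18.585
  [11→12]: (3.64+2.72)/2 × 1 = 3.18
  Sum = 329.07 mg/L·hr
IV tail: 2.72/0.292 = 9.315; AUC_iv,0→∞ = 329.07 + 9.315 = 338.385 mg/L·hr
Trapezoidal AUC_0→4.25 (subcutaneous injection):
  [0→1]: (0.00+50.45)/2 × 1 = 25.225
  [1→3]: (50.45+33.68)/2 × 2 = 84.13
  [3→4]: (33.68+25.25)/2 × 1 = 29.465
  [4→4.25]: (25.25+23.48)/2 × 0.25 = 6.09125
  Sum = 144.91125 mg/L·hr
subcutaneous injection tail: 23.48/0.292 = 80.411; AUC_ev,0→∞ = 144.91125 + 80.411 = 225.32225 mg/L·hr
F = (AUC_ev/D_ev)/(AUC_iv/D_iv) = (225.32225/30)/(338.385/20) = 7.51074/16.91925 = 0.4439

F = 0.44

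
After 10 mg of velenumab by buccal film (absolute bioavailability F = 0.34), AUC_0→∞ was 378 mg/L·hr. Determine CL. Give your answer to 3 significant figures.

CL = F × Dose / AUC_0→∞
   = 0.34 × 10 / 378 = 0.00899471 L/hr

CL = 0.00899 L/hr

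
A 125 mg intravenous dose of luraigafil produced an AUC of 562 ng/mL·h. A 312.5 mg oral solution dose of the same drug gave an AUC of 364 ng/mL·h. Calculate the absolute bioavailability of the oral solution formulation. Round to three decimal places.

F = 0.259

F = (AUC_ev / D_ev) / (AUC_iv / D_iv)
  = (364/312.5) / (562/125)
  = 1.1648 / 4.496 = 0.2591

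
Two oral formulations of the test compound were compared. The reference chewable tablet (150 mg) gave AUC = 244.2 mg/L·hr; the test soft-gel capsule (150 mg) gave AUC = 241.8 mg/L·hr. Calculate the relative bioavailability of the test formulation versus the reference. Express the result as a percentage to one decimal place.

F_rel = (AUC_test/D_test) / (AUC_ref/D_ref)
      = (241.8/150) / (244.2/150)
      = 1.612 / 1.628 = 0.9902 = 99.02%

F_rel = 99.0%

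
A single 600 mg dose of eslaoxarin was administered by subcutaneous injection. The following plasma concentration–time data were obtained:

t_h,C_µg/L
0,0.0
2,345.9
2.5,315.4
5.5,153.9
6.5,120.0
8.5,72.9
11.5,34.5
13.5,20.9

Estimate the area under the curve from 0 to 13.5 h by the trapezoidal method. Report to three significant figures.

AUC = 1760 µg/L·h

Trapezoidal AUC_0→13.5:
  [0→2]: (0.0+345.9)/2 × 2 = 345.9
  [2→2.5]: (345.9+315.4)/2 × 0.5 = 165.325
  [2.5→5.5]: (315.4+153.9)/2 × 3 = 703.95
  [5.5→6.5]: (153.9+120.0)/2 × 1 = 136.95
  [6.5→8.5]: (120.0+72.9)/2 × 2 = 192.9
  [8.5→11.5]: (72.9+34.5)/2 × 3 = 161.1
  [11.5→13.5]: (34.5+20.9)/2 × 2 = 55.4
  Sum = 1761.525 µg/L·h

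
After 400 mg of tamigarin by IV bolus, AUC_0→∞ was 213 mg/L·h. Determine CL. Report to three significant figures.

CL = 1.88 L/h

CL = Dose_iv / AUC_0→∞
   = 400 / 213 = 1.87793 L/h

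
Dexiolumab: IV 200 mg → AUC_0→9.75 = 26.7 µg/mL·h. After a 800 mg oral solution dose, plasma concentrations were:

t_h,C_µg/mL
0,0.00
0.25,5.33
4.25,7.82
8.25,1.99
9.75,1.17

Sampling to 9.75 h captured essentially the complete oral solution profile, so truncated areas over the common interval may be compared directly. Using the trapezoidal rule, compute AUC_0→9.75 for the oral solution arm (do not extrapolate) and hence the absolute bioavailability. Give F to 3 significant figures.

F = 0.458

Trapezoidal AUC_0→9.75 (oral solution):
  [0→0.25]: (0.00+5.33)/2 × 0.25 = 0.66625
  [0.25→4.25]: (5.33+7.82)/2 × 4 = 26.3
  [4.25→8.25]: (7.82+1.99)/2 × 4 = 19.62
  [8.25→9.75]: (1.99+1.17)/2 × 1.5 = 2.37
  Sum = 48.95625 µg/mL·h
F = (AUC_ev/D_ev)/(AUC_iv/D_iv) = (48.95625/800)/(26.7/200) = 0.0611953/0.1335 = 0.4584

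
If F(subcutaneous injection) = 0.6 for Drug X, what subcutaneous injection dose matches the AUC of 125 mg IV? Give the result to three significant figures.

For equal systemic exposure: F × D_ev = D_iv
D_ev = D_iv / F = 125 / 0.6 = 208.333 mg

D_subcutaneous = 208 mg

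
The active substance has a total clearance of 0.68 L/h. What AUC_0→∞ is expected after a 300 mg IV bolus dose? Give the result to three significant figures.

AUC = 441 mg/L·h

AUC_0→∞ = Dose_iv / CL
        = 300 / 0.68 = 441.176 mg/L·h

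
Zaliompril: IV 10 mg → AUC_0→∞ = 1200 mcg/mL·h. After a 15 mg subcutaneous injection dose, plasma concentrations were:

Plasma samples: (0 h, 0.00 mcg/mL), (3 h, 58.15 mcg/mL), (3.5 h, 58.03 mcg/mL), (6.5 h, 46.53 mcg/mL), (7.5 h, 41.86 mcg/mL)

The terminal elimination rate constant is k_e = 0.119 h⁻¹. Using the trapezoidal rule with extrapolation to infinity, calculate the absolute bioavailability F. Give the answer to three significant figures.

Trapezoidal AUC_0→7.5 (subcutaneous injection):
  [0→3]: (0.00+58.15)/2 × 3 = 87.225
  [3→3.5]: (58.15+58.03)/2 × 0.5 = 29.045
  [3.5→6.5]: (58.03+46.53)/2 × 3 = 156.84
  [6.5→7.5]: (46.53+41.86)/2 × 1 = 44.195
  Sum = 317.305 mcg/mL·h
Tail: C_last/k_e = 41.86/0.119 = 351.765
AUC_0→∞ (subcutaneous injection) = 317.305 + 351.765 = 669.07 mcg/mL·h
F = (AUC_ev/D_ev)/(AUC_iv/D_iv) = (669.07/15)/(1200/10) = 44.6047/120 = 0.3717

F = 0.372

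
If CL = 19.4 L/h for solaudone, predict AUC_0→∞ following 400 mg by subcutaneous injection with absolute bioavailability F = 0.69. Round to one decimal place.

AUC = 14.2 mg/L·h

AUC_0→∞ = F × Dose / CL
        = 0.69 × 400 / 19.4 = 14.2268 mg/L·h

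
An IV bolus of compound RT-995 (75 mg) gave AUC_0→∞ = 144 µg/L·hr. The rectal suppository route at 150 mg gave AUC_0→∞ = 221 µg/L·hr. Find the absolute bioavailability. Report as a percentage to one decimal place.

F = 76.7%

F = (AUC_ev / D_ev) / (AUC_iv / D_iv)
  = (221/150) / (144/75)
  = 1.47333 / 1.92 = 0.7674
  = 76.74%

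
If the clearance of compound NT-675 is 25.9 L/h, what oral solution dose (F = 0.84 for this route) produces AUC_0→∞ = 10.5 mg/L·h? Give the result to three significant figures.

Dose = CL × AUC_0→∞ / F
     = 25.9 × 10.5 / 0.84 = 323.75 mg

Dose = 324 mg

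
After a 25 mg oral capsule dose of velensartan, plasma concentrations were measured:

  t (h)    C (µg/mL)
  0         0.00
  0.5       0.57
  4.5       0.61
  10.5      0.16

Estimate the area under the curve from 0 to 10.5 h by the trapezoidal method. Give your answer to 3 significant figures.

Trapezoidal AUC_0→10.5:
  [0→0.5]: (0.00+0.57)/2 × 0.5 = 0.1425
  [0.5→4.5]: (0.57+0.61)/2 × 4 = 2.36
  [4.5→10.5]: (0.61+0.16)/2 × 6 = 2.31
  Sum = 4.8125 µg/mL·h

AUC = 4.81 µg/mL·h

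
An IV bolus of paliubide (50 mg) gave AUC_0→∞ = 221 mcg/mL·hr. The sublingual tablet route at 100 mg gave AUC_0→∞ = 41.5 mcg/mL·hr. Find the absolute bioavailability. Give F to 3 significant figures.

F = 0.0939

F = (AUC_ev / D_ev) / (AUC_iv / D_iv)
  = (41.5/100) / (221/50)
  = 0.415 / 4.42 = 0.0939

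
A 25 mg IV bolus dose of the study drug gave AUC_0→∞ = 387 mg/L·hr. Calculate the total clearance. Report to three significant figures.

CL = 0.0646 L/hr

CL = Dose_iv / AUC_0→∞
   = 25 / 387 = 0.0645995 L/hr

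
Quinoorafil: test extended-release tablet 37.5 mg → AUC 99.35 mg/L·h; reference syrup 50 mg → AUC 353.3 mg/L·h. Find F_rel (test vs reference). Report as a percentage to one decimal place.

F_rel = (AUC_test/D_test) / (AUC_ref/D_ref)
      = (99.35/37.5) / (353.3/50)
      = 2.64933 / 7.066 = 0.3749 = 37.49%

F_rel = 37.5%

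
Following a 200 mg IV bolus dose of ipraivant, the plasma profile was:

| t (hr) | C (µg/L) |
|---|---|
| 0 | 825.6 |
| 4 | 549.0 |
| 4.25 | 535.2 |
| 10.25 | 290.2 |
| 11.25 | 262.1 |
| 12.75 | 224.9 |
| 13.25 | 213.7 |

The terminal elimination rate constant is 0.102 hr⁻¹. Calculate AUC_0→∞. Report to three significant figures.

Trapezoidal AUC_0→13.25:
  [0→4]: (825.6+549.0)/2 × 4 = 2749.2
  [4→4.25]: (549.0+535.2)/2 × 0.25 = 135.525
  [4.25→10.25]: (535.2+290.2)/2 × 6 = 2476.2
  [10.25→11.25]: (290.2+262.1)/2 × 1 = 276.15
  [11.25→12.75]: (262.1+224.9)/2 × 1.5 = 365.25
  [12.75→13.25]: (224.9+213.7)/2 × 0.5 = 109.65
  Sum = 6111.975 µg/L·hr
Extrapolated tail: C_last / k_e = 213.7 / 0.102 = 2095.098
AUC_0→∞ = 6111.975 + 2095.098 = 8207.073 µg/L·hr

AUC = 8210 µg/L·hr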